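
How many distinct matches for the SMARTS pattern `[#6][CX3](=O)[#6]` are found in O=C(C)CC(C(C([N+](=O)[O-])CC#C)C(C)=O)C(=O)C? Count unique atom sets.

[#6][CX3](=O)[#6] is the SMARTS for a ketone: a carbonyl carbon (no H) flanked by two carbons.
The molecule carries 3 separate instances of an acetyl/ketone group (-C(=O)CH3) meeting every constraint; each maps to a distinct set of atoms, giving 3 matches.

3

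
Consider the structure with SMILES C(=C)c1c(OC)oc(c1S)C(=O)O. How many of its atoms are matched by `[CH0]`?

The query [CH0] means: aliphatic carbon with no attached hydrogen.
Check the 13 heavy atoms by environment: 1× o (aromatic, H0) → no; 4× c (aromatic, H0) → no; 1× C (H1) → no; 1× C (H2) → no; 1× C (H0) → match; 2× O (H0) → no; 1× O (H1) → no; 1× C (H3) → no; 1× S (H1) → no.
That gives 1 matching atom.

1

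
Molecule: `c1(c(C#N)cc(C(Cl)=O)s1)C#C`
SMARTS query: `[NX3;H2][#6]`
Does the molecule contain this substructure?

No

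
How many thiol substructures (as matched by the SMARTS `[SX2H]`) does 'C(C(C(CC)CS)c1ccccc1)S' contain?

[SX2H] is the SMARTS for a thiol: an aliphatic sulfur with two connections, one being H.
The molecule carries 2 separate instances of a thiol (-SH) meeting every constraint; each maps to a distinct set of atoms, giving 2 matches.

2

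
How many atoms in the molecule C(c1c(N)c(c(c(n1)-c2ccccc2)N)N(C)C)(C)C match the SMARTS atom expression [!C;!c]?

The query [!C;!c] means: neither aliphatic nor aromatic carbon — same as [!#6].
Check the 20 heavy atoms by environment: 1× n (aromatic) → match; 11× c (aromatic) → no; 5× C → no; 3× N → match.
Summing the matching environments: 1 + 3 = 4 matching atoms.

4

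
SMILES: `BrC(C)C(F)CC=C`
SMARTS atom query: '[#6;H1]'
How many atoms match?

3

The query [#6;H1] means: any carbon bearing exactly one hydrogen.
Check the 8 heavy atoms by environment: 2× C (H2) → no; 3× C (H1) → match; 1× C (H3) → no; 1× Br (H0) → no; 1× F (H0) → no.
That gives 3 matching atoms.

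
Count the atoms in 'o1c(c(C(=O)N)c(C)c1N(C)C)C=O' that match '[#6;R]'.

4

Check the 14 heavy atoms by environment: 1× o (aromatic, in 5-ring) → no; 4× c (aromatic, in 5-ring) → match; 2× N (acyclic) → no; 5× C (acyclic) → no; 2× O (acyclic) → no.
That gives 4 matching atoms.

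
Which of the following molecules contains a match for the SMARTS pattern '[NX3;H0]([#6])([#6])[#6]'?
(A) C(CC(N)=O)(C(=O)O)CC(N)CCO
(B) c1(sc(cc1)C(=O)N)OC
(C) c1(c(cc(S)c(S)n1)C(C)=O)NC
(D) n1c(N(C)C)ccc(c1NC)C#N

D

[NX3;H0]([#6])([#6])[#6] describes a trivalent nitrogen with no H, bonded to three carbons (a tertiary amine).
(A) has a primary amide (-C(=O)NH2) but the amide nitrogen has H2 and only one carbon neighbour.
(B) has a primary amide (-C(=O)NH2) but the amide nitrogen has H2 and only one carbon neighbour.
(C) has an N-methylamino group (-NHCH3) but the nitrogen still has one H (H1), not H0.
(D) contains a dimethylamino group (-N(CH3)2), which satisfies every atom and bond constraint.
So the answer is (D).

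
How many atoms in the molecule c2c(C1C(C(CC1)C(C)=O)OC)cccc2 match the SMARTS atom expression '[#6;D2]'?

7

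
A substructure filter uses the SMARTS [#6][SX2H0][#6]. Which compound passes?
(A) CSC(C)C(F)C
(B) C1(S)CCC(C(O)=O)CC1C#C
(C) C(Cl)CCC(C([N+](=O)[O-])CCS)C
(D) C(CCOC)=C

A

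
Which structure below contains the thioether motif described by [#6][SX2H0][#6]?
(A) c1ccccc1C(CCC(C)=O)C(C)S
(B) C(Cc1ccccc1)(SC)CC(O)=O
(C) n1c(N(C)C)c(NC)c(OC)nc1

[#6][SX2H0][#6] describes an aliphatic sulfur bridging two carbons with no H on the sulfur (a thioether).
(A) has a thiol (-SH) but the sulfur has H1, not H0 bridging two carbons.
(B) contains a methylthio ether (-SCH3), which satisfies every atom and bond constraint.
(C) has a methoxy ether (-OCH3) but the bridging atom is O, not S.
So the answer is (B).

B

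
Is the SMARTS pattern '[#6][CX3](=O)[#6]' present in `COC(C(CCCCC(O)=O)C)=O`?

The pattern [#6][CX3](=O)[#6] describes a carbonyl carbon (no H) flanked by two carbons — a ketone.
The closest candidate here is a carboxylic acid group (-C(=O)OH), but one neighbour of the carbonyl carbon is O, not C. No other fragment satisfies the full query, so there is no match.

No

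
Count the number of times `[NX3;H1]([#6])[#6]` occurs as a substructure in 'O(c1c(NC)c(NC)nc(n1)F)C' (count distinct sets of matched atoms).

[NX3;H1]([#6])[#6] is the SMARTS for a secondary amine: a trivalent nitrogen with one H, bonded to two carbons.
The molecule carries 2 separate instances of an N-methylamino group (-NHCH3) meeting every constraint; each maps to a distinct set of atoms, giving 2 matches.

2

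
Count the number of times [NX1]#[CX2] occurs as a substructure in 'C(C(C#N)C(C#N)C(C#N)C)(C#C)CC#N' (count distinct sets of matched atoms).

[NX1]#[CX2] is the SMARTS for a nitrile: a nitrogen triple-bonded to a two-connected carbon.
The molecule carries 4 separate instances of a nitrile (-C#N) meeting every constraint; each maps to a distinct set of atoms, giving 4 matches.

4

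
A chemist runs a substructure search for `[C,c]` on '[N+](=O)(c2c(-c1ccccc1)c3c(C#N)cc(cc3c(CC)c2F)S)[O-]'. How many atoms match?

19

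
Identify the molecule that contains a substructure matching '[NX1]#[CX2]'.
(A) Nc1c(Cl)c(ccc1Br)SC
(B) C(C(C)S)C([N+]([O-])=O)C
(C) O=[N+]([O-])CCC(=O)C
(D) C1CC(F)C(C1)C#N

D

[NX1]#[CX2] describes a nitrogen triple-bonded to a two-connected carbon (a nitrile).
(A) has a primary amino group (-NH2) but the nitrogen is NX3 (three connections), not NX1 triple-bonded.
(B) has a nitro group (-[N+](=O)[O-]) but there is no C#N triple bond.
(C) has a nitro group (-[N+](=O)[O-]) but there is no C#N triple bond.
(D) contains a nitrile (-C#N), which satisfies every atom and bond constraint.
So the answer is (D).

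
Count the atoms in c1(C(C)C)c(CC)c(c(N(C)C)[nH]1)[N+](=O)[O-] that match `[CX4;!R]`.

The query [CX4;!R] means: aliphatic carbon with four total connections, not in a ring.
Check the 16 heavy atoms by environment: 1× n (aromatic, X3, in 5-ring) → no; 4× c (aromatic, X3, in 5-ring) → no; 7× C (X4, acyclic) → match; 1× N (X3, acyclic) → no; 1× N (charge +1, X3, acyclic) → no; 1× O (charge -1, X1, acyclic) → no; 1× O (X1, acyclic) → no.
That gives 7 matching atoms.

7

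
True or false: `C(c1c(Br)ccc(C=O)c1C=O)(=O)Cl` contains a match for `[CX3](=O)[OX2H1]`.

The pattern [CX3](=O)[OX2H1] describes an sp2 carbon double-bonded to O and single-bonded to an -OH oxygen — a carboxylic acid.
The closest candidate here is an acyl chloride (-C(=O)Cl), but the carbonyl is bonded to Cl, not to an -OH oxygen. No other fragment satisfies the full query, so there is no match.

False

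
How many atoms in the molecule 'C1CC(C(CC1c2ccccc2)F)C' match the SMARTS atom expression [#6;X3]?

The query [#6;X3] means: any carbon (aromatic or not) with three total connections.
Check the 14 heavy atoms by environment: 7× C (X4) → no; 6× c (aromatic, X3) → match; 1× F (X1) → no.
That gives 6 matching atoms.

6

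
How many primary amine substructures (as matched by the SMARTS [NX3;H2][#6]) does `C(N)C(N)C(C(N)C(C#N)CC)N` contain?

4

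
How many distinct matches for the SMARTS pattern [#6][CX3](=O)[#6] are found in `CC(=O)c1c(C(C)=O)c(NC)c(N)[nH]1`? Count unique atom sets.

2

[#6][CX3](=O)[#6] is the SMARTS for a ketone: a carbonyl carbon (no H) flanked by two carbons.
The molecule carries 2 separate instances of an acetyl/ketone group (-C(=O)CH3) meeting every constraint; each maps to a distinct set of atoms, giving 2 matches.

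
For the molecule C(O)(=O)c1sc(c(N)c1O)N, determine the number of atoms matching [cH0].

The query [cH0] means: aromatic carbon with no attached hydrogen (substituted or ring-fusion).
Check the 11 heavy atoms by environment: 1× s (aromatic, H0) → no; 4× c (aromatic, H0) → match; 1× C (H0) → no; 1× O (H0) → no; 2× O (H1) → no; 2× N (H2) → no.
That gives 4 matching atoms.

4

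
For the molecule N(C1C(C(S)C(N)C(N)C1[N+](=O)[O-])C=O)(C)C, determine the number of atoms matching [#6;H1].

7

Check the 17 heavy atoms by environment: 7× C (H1) → match; 1× N (H0) → no; 2× C (H3) → no; 1× N (charge +1, H0) → no; 1× O (charge -1, H0) → no; 2× O (H0) → no; 2× N (H2) → no; 1× S (H1) → no.
That gives 7 matching atoms.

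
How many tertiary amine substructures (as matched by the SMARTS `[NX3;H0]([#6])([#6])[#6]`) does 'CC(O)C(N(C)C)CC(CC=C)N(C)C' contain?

2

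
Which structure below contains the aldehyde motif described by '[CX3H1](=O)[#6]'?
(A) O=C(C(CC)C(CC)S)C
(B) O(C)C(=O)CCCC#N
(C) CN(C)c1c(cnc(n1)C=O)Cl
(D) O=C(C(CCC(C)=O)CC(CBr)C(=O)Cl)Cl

[CX3H1](=O)[#6] describes an sp2 carbon with one H, double-bonded to O and single-bonded to carbon (an aldehyde).
(A) has an acetyl/ketone group (-C(=O)CH3) but the carbonyl carbon has H0 (two carbon neighbours), not H1.
(B) has a methyl-ester group (-C(=O)OCH3) but the carbonyl carbon has H0, not H1.
(C) contains an aldehyde (-CHO), which satisfies every atom and bond constraint.
(D) has an acetyl/ketone group (-C(=O)CH3) but the carbonyl carbon has H0 (two carbon neighbours), not H1.
So the answer is (C).

C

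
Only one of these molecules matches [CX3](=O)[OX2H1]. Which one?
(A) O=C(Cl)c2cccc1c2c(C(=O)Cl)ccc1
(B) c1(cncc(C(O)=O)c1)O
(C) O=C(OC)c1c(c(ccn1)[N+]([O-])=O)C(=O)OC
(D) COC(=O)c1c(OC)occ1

[CX3](=O)[OX2H1] describes an sp2 carbon double-bonded to O and single-bonded to an -OH oxygen (a carboxylic acid).
(A) has an acyl chloride (-C(=O)Cl) but the carbonyl is bonded to Cl, not to an -OH oxygen.
(B) contains a carboxylic acid group (-C(=O)OH), which satisfies every atom and bond constraint.
(C) has a methyl-ester group (-C(=O)OCH3) but the singly-bonded O has no H (OX2H0, not OX2H1).
(D) has a methyl-ester group (-C(=O)OCH3) but the singly-bonded O has no H (OX2H0, not OX2H1).
So the answer is (B).

B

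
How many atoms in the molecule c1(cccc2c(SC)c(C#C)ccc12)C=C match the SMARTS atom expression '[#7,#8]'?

0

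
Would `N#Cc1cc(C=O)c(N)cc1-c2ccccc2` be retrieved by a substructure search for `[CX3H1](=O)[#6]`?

Yes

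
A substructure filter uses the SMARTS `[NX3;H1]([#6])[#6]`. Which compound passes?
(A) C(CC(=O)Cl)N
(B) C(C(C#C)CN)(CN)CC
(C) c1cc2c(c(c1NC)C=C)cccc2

C

[NX3;H1]([#6])[#6] describes a trivalent nitrogen with one H, bonded to two carbons (a secondary amine).
(A) has a primary amino group (-NH2) but the nitrogen has H2 and only one carbon neighbour.
(B) has a primary amino group (-NH2) but the nitrogen has H2 and only one carbon neighbour.
(C) contains an N-methylamino group (-NHCH3), which satisfies every atom and bond constraint.
So the answer is (C).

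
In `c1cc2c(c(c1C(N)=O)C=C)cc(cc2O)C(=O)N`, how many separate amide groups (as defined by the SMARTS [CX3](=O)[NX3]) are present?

2

[CX3](=O)[NX3] is the SMARTS for an amide: a carbonyl carbon bonded to a trivalent nitrogen.
The molecule carries 2 separate instances of a primary amide (-C(=O)NH2) meeting every constraint; each maps to a distinct set of atoms, giving 2 matches.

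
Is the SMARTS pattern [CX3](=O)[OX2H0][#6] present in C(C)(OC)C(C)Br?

No

The pattern [CX3](=O)[OX2H0][#6] describes a carbonyl carbon bonded to an oxygen that is itself bonded to carbon (no H on that O) — an ester.
The closest candidate here is a methoxy ether (-OCH3), but the ether oxygen is not adjacent to a C=O carbon. No other fragment satisfies the full query, so there is no match.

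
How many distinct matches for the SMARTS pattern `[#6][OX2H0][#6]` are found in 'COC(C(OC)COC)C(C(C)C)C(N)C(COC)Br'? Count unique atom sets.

4

[#6][OX2H0][#6] is the SMARTS for an ether: an aliphatic oxygen bridging two carbons with no H on the oxygen.
The molecule carries 4 separate instances of a methoxy ether (-OCH3) meeting every constraint; each maps to a distinct set of atoms, giving 4 matches.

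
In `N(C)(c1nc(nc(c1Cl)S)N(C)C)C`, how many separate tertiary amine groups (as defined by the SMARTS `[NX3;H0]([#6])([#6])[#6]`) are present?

2

[NX3;H0]([#6])([#6])[#6] is the SMARTS for a tertiary amine: a trivalent nitrogen with no H, bonded to three carbons.
The molecule carries 2 separate instances of a dimethylamino group (-N(CH3)2) meeting every constraint; each maps to a distinct set of atoms, giving 2 matches.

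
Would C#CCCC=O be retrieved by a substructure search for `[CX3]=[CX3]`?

No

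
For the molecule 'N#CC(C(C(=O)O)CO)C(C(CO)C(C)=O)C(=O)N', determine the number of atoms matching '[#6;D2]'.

The query [#6;D2] means: any carbon bonded to exactly two heavy atoms.
Check the 19 heavy atoms by environment: 3× C (D2) → match; 7× C (D3) → no; 6× O (D1) → no; 2× N (D1) → no; 1× C (D1) → no.
That gives 3 matching atoms.

3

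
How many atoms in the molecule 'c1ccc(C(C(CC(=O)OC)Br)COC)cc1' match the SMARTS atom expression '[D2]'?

9

The query [D2] means: atom with exactly two heavy-atom neighbours.
Check the 17 heavy atoms by environment: 2× C (D2) → match; 3× C (D3) → no; 1× Br (D1) → no; 2× O (D2) → match; 2× C (D1) → no; 1× O (D1) → no; 1× c (aromatic, D3) → no; 5× c (aromatic, D2) → match.
Summing the matching environments: 2 + 2 + 5 = 9 matching atoms.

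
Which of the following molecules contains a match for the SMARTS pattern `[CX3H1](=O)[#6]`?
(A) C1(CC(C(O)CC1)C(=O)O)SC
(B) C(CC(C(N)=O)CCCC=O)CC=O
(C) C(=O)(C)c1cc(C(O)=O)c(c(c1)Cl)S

[CX3H1](=O)[#6] describes an sp2 carbon with one H, double-bonded to O and single-bonded to carbon (an aldehyde).
(A) has a carboxylic acid group (-C(=O)OH) but the carbonyl carbon has H0 and is bonded to O, not H1.
(B) contains an aldehyde (-CHO), which satisfies every atom and bond constraint.
(C) has an acetyl/ketone group (-C(=O)CH3) but the carbonyl carbon has H0 (two carbon neighbours), not H1.
So the answer is (B).

B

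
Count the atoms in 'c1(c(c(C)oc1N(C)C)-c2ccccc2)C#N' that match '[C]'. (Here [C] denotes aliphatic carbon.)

4

Check the 17 heavy atoms by environment: 1× o (aromatic) → no; 10× c (aromatic) → no; 4× C → match; 2× N → no.
That gives 4 matching atoms.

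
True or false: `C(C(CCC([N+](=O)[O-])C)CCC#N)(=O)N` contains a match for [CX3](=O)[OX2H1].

False

The pattern [CX3](=O)[OX2H1] describes an sp2 carbon double-bonded to O and single-bonded to an -OH oxygen — a carboxylic acid.
The closest candidate here is a primary amide (-C(=O)NH2), but the carbonyl is bonded to N, not to an -OH oxygen. No other fragment satisfies the full query, so there is no match.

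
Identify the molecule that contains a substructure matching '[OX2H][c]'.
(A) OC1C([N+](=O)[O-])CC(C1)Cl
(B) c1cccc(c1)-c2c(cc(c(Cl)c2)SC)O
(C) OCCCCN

B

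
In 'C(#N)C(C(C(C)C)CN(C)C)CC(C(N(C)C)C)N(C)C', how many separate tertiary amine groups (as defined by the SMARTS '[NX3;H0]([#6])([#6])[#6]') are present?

3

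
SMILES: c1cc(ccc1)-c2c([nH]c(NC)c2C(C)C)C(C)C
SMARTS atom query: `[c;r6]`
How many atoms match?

The query [c;r6] means: aromatic carbon that belongs to a six-membered ring.
Check the 19 heavy atoms by environment: 1× n (aromatic, in 5-ring) → no; 4× c (aromatic, in 5-ring) → no; 6× c (aromatic, in 6-ring) → match; 1× N (acyclic) → no; 7× C (acyclic) → no.
That gives 6 matching atoms.

6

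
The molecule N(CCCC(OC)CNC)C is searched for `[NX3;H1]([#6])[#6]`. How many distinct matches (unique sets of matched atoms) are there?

[NX3;H1]([#6])[#6] is the SMARTS for a secondary amine: a trivalent nitrogen with one H, bonded to two carbons.
The molecule carries 2 separate instances of an N-methylamino group (-NHCH3) meeting every constraint; each maps to a distinct set of atoms, giving 2 matches.

2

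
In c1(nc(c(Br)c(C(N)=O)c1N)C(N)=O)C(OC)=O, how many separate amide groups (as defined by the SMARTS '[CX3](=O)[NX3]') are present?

2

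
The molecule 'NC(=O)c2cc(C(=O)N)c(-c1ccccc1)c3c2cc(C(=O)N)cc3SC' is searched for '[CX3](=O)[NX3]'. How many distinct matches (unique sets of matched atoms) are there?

3

[CX3](=O)[NX3] is the SMARTS for an amide: a carbonyl carbon bonded to a trivalent nitrogen.
The molecule carries 3 separate instances of a primary amide (-C(=O)NH2) meeting every constraint; each maps to a distinct set of atoms, giving 3 matches.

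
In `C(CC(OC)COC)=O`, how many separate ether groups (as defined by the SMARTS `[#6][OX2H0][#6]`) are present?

2

[#6][OX2H0][#6] is the SMARTS for an ether: an aliphatic oxygen bridging two carbons with no H on the oxygen.
The molecule carries 2 separate instances of a methoxy ether (-OCH3) meeting every constraint; each maps to a distinct set of atoms, giving 2 matches.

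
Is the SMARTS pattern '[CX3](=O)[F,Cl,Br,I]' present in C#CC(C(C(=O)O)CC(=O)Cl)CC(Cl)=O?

Yes

The pattern [CX3](=O)[F,Cl,Br,I] describes a carbonyl carbon bonded to a halogen — an acyl halide.
The molecule carries an acyl chloride (-C(=O)Cl), whose atoms satisfy every constraint of the query, so the pattern matches.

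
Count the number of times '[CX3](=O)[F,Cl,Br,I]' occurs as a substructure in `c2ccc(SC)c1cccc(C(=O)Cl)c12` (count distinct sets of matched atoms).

1

[CX3](=O)[F,Cl,Br,I] is the SMARTS for an acyl halide: a carbonyl carbon bonded to a halogen.
Exactly one fragment in the molecule meets all constraints, giving 1 match.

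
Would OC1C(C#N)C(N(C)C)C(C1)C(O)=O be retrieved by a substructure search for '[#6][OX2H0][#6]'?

The pattern [#6][OX2H0][#6] describes an aliphatic oxygen bridging two carbons with no H on the oxygen — an ether.
The closest candidate here is a carboxylic acid group (-C(=O)OH), but the -OH oxygen has H1; the =O is OX1, not OX2. No other fragment satisfies the full query, so there is no match.

No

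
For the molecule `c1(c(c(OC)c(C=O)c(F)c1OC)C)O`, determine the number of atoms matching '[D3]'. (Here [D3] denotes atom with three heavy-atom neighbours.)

6

Check the 15 heavy atoms by environment: 6× c (aromatic, D3) → match; 3× C (D1) → no; 1× C (D2) → no; 2× O (D1) → no; 2× O (D2) → no; 1× F (D1) → no.
That gives 6 matching atoms.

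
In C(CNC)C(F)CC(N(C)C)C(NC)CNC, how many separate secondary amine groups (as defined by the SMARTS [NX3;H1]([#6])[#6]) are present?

3

[NX3;H1]([#6])[#6] is the SMARTS for a secondary amine: a trivalent nitrogen with one H, bonded to two carbons.
The molecule carries 3 separate instances of an N-methylamino group (-NHCH3) meeting every constraint; each maps to a distinct set of atoms, giving 3 matches.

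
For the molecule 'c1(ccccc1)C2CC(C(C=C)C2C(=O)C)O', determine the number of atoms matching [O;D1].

The query [O;D1] means: aliphatic oxygen bonded to exactly one heavy atom.
Check the 17 heavy atoms by environment: 5× C (D3) → no; 2× C (D2) → no; 2× O (D1) → match; 2× C (D1) → no; 1× c (aromatic, D3) → no; 5× c (aromatic, D2) → no.
That gives 2 matching atoms.

2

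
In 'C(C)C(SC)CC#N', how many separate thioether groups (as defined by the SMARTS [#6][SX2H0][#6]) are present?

1

[#6][SX2H0][#6] is the SMARTS for a thioether: an aliphatic sulfur bridging two carbons with no H on the sulfur.
Exactly one fragment in the molecule meets all constraints, giving 1 match.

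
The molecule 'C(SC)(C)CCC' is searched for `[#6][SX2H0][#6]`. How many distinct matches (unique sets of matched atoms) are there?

[#6][SX2H0][#6] is the SMARTS for a thioether: an aliphatic sulfur bridging two carbons with no H on the sulfur.
Exactly one fragment in the molecule meets all constraints, giving 1 match.

1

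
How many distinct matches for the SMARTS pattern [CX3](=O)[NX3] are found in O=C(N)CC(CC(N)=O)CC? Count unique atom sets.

[CX3](=O)[NX3] is the SMARTS for an amide: a carbonyl carbon bonded to a trivalent nitrogen.
The molecule carries 2 separate instances of a primary amide (-C(=O)NH2) meeting every constraint; each maps to a distinct set of atoms, giving 2 matches.

2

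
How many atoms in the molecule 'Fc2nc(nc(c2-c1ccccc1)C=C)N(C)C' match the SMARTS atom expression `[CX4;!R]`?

2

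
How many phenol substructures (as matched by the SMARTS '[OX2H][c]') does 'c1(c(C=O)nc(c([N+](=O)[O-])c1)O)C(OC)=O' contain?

1

[OX2H][c] is the SMARTS for a phenol: a hydroxyl oxygen attached to an aromatic carbon.
Exactly one fragment in the molecule meets all constraints, giving 1 match.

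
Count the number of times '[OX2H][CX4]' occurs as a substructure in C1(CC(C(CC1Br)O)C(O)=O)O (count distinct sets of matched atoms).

2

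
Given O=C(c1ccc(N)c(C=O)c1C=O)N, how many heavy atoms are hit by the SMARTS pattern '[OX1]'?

The query [OX1] means: aliphatic oxygen with one total connection — typically a carbonyl =O or an oxide.
Check the 14 heavy atoms by environment: 6× c (aromatic, X3) → no; 2× N (X3) → no; 3× C (X3) → no; 3× O (X1) → match.
That gives 3 matching atoms.

3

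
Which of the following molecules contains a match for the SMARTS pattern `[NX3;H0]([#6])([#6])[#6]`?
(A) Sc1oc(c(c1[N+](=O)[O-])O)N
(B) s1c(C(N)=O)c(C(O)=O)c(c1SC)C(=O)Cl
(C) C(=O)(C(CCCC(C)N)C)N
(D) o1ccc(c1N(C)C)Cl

D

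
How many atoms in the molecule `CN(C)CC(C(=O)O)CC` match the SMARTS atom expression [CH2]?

Check the 10 heavy atoms by environment: 2× C (H2) → match; 1× C (H1) → no; 3× C (H3) → no; 1× N (H0) → no; 1× C (H0) → no; 1× O (H0) → no; 1× O (H1) → no.
That gives 2 matching atoms.

2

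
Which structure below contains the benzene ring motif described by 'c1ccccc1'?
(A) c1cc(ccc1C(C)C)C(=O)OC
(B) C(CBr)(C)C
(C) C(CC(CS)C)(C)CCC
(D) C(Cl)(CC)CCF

A

c1ccccc1 describes six aromatic carbons in a ring (a benzene ring).
(A) contains the required atom environment, so the pattern matches.
(B) has a methyl group (-CH3) but no six-membered all-carbon aromatic ring is present.
(C) has a methyl group (-CH3) but no six-membered all-carbon aromatic ring is present.
(D) has a methyl group (-CH3) but no six-membered all-carbon aromatic ring is present.
So the answer is (A).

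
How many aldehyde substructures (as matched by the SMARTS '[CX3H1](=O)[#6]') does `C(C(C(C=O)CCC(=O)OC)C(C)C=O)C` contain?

2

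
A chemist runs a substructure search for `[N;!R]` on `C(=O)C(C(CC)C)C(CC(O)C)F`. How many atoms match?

0

The query [N;!R] means: aliphatic nitrogen not in a ring.
Check the 13 heavy atoms by environment: 10× C (acyclic) → no; 2× O (acyclic) → no; 1× F (acyclic) → no.
No environment satisfies the query, so 0 matching atoms.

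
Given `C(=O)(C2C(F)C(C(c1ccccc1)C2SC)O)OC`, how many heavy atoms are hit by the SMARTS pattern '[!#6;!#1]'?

5

The query [!#6;!#1] means: not carbon and not hydrogen — any heteroatom.
Check the 19 heavy atoms by environment: 8× C → no; 1× S → match; 3× O → match; 1× F → match; 6× c (aromatic) → no.
Summing the matching environments: 1 + 3 + 1 = 5 matching atoms.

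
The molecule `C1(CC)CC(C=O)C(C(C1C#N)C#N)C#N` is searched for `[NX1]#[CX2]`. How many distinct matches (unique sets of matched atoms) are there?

[NX1]#[CX2] is the SMARTS for a nitrile: a nitrogen triple-bonded to a two-connected carbon.
The molecule carries 3 separate instances of a nitrile (-C#N) meeting every constraint; each maps to a distinct set of atoms, giving 3 matches.

3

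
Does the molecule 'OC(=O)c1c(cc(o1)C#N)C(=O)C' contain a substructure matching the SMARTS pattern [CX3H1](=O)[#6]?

No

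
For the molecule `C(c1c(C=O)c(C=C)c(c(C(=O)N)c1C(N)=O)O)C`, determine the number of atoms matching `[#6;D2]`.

3

The query [#6;D2] means: any carbon bonded to exactly two heavy atoms.
Check the 19 heavy atoms by environment: 6× c (aromatic, D3) → no; 4× O (D1) → no; 3× C (D2) → match; 2× C (D1) → no; 2× C (D3) → no; 2× N (D1) → no.
That gives 3 matching atoms.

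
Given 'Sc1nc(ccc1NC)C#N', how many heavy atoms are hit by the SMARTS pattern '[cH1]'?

The query [cH1] means: aromatic carbon bearing exactly one hydrogen.
Check the 11 heavy atoms by environment: 1× n (aromatic, H0) → no; 3× c (aromatic, H0) → no; 2× c (aromatic, H1) → match; 1× C (H0) → no; 1× N (H0) → no; 1× S (H1) → no; 1× N (H1) → no; 1× C (H3) → no.
That gives 2 matching atoms.

2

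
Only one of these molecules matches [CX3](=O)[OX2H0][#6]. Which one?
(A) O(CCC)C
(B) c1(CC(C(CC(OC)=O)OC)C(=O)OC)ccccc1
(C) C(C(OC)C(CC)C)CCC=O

B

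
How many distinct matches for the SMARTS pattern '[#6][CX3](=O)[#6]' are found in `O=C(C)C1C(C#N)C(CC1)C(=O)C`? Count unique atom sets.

[#6][CX3](=O)[#6] is the SMARTS for a ketone: a carbonyl carbon (no H) flanked by two carbons.
The molecule carries 2 separate instances of an acetyl/ketone group (-C(=O)CH3) meeting every constraint; each maps to a distinct set of atoms, giving 2 matches.

2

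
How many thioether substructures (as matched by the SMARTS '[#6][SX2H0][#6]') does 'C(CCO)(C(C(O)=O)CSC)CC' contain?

[#6][SX2H0][#6] is the SMARTS for a thioether: an aliphatic sulfur bridging two carbons with no H on the sulfur.
Exactly one fragment in the molecule meets all constraints, giving 1 match.

1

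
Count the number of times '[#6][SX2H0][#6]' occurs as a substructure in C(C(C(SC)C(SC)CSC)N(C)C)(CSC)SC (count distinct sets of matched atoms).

5

[#6][SX2H0][#6] is the SMARTS for a thioether: an aliphatic sulfur bridging two carbons with no H on the sulfur.
The molecule carries 5 separate instances of a methylthio ether (-SCH3) meeting every constraint; each maps to a distinct set of atoms, giving 5 matches.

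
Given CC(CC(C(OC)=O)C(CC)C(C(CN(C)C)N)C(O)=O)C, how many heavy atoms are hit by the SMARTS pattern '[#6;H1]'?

Check the 22 heavy atoms by environment: 3× C (H2) → no; 5× C (H1) → match; 1× N (H0) → no; 6× C (H3) → no; 2× C (H0) → no; 3× O (H0) → no; 1× O (H1) → no; 1× N (H2) → no.
That gives 5 matching atoms.

5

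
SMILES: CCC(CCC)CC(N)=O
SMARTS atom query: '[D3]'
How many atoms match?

2

The query [D3] means: atom with exactly three heavy-atom neighbours.
Check the 10 heavy atoms by environment: 4× C (D2) → no; 2× C (D3) → match; 2× C (D1) → no; 1× O (D1) → no; 1× N (D1) → no.
That gives 2 matching atoms.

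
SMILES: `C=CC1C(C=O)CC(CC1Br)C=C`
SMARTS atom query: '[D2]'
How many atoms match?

The query [D2] means: atom with exactly two heavy-atom neighbours.
Check the 13 heavy atoms by environment: 4× C (D3) → no; 5× C (D2) → match; 2× C (D1) → no; 1× Br (D1) → no; 1× O (D1) → no.
That gives 5 matching atoms.

5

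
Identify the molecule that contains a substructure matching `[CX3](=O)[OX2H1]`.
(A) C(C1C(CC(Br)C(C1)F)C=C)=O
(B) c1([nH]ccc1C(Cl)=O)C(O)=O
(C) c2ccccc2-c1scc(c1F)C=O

B

[CX3](=O)[OX2H1] describes an sp2 carbon double-bonded to O and single-bonded to an -OH oxygen (a carboxylic acid).
(A) has an aldehyde (-CHO) but there is no singly-bonded oxygen on the carbonyl carbon.
(B) contains a carboxylic acid group (-C(=O)OH), which satisfies every atom and bond constraint.
(C) has an aldehyde (-CHO) but there is no singly-bonded oxygen on the carbonyl carbon.
So the answer is (B).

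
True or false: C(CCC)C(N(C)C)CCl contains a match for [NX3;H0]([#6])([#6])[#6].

The pattern [NX3;H0]([#6])([#6])[#6] describes a trivalent nitrogen with no H, bonded to three carbons — a tertiary amine.
The molecule carries a dimethylamino group (-N(CH3)2), whose atoms satisfy every constraint of the query, so the pattern matches.

True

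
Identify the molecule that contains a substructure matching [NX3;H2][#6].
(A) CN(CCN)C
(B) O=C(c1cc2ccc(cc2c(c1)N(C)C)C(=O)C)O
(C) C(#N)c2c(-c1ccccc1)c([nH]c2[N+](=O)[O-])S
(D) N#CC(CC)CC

[NX3;H2][#6] describes a trivalent nitrogen with two H attached to carbon (a primary amine).
(A) contains a primary amino group (-NH2), which satisfies every atom and bond constraint.
(B) has a dimethylamino group (-N(CH3)2) but the nitrogen has H0, not H2.
(C) has a nitrile (-C#N) but the nitrogen is NX1 (triple-bonded), not NX3 with two H.
(D) has a nitrile (-C#N) but the nitrogen is NX1 (triple-bonded), not NX3 with two H.
So the answer is (A).

A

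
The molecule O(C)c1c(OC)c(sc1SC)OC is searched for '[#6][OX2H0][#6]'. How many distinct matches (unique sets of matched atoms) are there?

[#6][OX2H0][#6] is the SMARTS for an ether: an aliphatic oxygen bridging two carbons with no H on the oxygen.
The molecule carries 3 separate instances of a methoxy ether (-OCH3) meeting every constraint; each maps to a distinct set of atoms, giving 3 matches.

3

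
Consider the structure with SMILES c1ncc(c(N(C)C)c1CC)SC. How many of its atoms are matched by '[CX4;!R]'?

5

The query [CX4;!R] means: aliphatic carbon with four total connections, not in a ring.
Check the 13 heavy atoms by environment: 1× n (aromatic, X2, in 6-ring) → no; 5× c (aromatic, X3, in 6-ring) → no; 1× S (X2, acyclic) → no; 5× C (X4, acyclic) → match; 1× N (X3, acyclic) → no.
That gives 5 matching atoms.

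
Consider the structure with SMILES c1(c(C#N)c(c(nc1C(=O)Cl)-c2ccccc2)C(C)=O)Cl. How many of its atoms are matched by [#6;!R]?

The query [#6;!R] means: carbon not in any ring.
Check the 21 heavy atoms by environment: 1× n (aromatic, in 6-ring) → no; 11× c (aromatic, in 6-ring) → no; 4× C (acyclic) → match; 2× O (acyclic) → no; 2× Cl (acyclic) → no; 1× N (acyclic) → no.
That gives 4 matching atoms.

4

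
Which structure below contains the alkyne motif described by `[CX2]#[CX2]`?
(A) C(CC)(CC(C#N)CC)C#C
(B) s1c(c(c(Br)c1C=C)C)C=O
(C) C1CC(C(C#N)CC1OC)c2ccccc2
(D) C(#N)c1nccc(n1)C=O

[CX2]#[CX2] describes a carbon-carbon triple bond (an alkyne).
(A) contains an ethynyl group (-C#CH), which satisfies every atom and bond constraint.
(B) has a vinyl group (-CH=CH2) but the C=C is a double bond; both carbons are CX3, not CX2.
(C) has a nitrile (-C#N) but the triple bond is C#N, not C#C.
(D) has a nitrile (-C#N) but the triple bond is C#N, not C#C.
So the answer is (A).

A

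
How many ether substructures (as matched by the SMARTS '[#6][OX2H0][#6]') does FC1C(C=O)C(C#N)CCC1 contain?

0

[#6][OX2H0][#6] is the SMARTS for an ether: an aliphatic oxygen bridging two carbons with no H on the oxygen.
No fragment in the molecule satisfies every constraint, giving 0 matches.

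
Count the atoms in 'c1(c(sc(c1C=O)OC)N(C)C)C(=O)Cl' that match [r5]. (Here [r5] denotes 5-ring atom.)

5

The query [r5] means: r5 matches atoms in a five-membered ring.
Check the 15 heavy atoms by environment: 1× s (aromatic, in 5-ring) → match; 4× c (aromatic, in 5-ring) → match; 3× O (acyclic) → no; 5× C (acyclic) → no; 1× Cl (acyclic) → no; 1× N (acyclic) → no.
Summing the matching environments: 1 + 4 = 5 matching atoms.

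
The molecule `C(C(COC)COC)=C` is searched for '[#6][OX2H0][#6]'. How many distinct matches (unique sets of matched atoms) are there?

[#6][OX2H0][#6] is the SMARTS for an ether: an aliphatic oxygen bridging two carbons with no H on the oxygen.
The molecule carries 2 separate instances of a methoxy ether (-OCH3) meeting every constraint; each maps to a distinct set of atoms, giving 2 matches.

2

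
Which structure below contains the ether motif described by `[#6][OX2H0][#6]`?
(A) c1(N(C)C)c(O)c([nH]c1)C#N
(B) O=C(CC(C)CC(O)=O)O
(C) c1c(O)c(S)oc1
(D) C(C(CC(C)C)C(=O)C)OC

D

[#6][OX2H0][#6] describes an aliphatic oxygen bridging two carbons with no H on the oxygen (an ether).
(A) has a hydroxyl group (-OH) but the oxygen has H1, not H0 bridging two carbons.
(B) has a carboxylic acid group (-C(=O)OH) but the -OH oxygen has H1; the =O is OX1, not OX2.
(C) has a hydroxyl group (-OH) but the oxygen has H1, not H0 bridging two carbons.
(D) contains a methoxy ether (-OCH3), which satisfies every atom and bond constraint.
So the answer is (D).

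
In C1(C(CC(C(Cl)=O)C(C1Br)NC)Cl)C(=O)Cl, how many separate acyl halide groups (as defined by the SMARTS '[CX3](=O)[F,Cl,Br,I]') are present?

2

[CX3](=O)[F,Cl,Br,I] is the SMARTS for an acyl halide: a carbonyl carbon bonded to a halogen.
The molecule carries 2 separate instances of an acyl chloride (-C(=O)Cl) meeting every constraint; each maps to a distinct set of atoms, giving 2 matches.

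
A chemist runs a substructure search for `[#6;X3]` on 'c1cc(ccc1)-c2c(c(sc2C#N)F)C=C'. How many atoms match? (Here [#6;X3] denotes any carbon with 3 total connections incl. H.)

12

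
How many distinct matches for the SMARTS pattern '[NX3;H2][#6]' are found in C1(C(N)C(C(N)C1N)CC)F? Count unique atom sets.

[NX3;H2][#6] is the SMARTS for a primary amine: a trivalent nitrogen with two H attached to carbon.
The molecule carries 3 separate instances of a primary amino group (-NH2) meeting every constraint; each maps to a distinct set of atoms, giving 3 matches.

3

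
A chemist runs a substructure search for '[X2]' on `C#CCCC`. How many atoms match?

The query [X2] means: any atom with exactly two total connections (bonds + H).
Check the 5 heavy atoms by environment: 3× C (X4) → no; 2× C (X2) → match.
That gives 2 matching atoms.

2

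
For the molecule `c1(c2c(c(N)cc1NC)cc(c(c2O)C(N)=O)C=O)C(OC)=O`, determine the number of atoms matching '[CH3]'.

2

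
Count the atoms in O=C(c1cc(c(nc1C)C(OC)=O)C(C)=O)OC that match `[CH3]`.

4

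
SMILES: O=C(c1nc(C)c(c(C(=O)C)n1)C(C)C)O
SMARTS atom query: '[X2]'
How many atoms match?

The query [X2] means: any atom with exactly two total connections (bonds + H).
Check the 16 heavy atoms by environment: 2× n (aromatic, X2) → match; 4× c (aromatic, X3) → no; 5× C (X4) → no; 2× C (X3) → no; 2× O (X1) → no; 1× O (X2) → match.
Summing the matching environments: 2 + 1 = 3 matching atoms.

3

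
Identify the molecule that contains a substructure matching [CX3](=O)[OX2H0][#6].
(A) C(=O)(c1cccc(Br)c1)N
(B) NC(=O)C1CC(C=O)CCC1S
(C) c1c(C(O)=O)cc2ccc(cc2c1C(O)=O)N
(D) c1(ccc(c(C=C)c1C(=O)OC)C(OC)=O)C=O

D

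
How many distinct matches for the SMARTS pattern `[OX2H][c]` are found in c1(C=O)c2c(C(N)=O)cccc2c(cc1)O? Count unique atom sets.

[OX2H][c] is the SMARTS for a phenol: a hydroxyl oxygen attached to an aromatic carbon.
Exactly one fragment in the molecule meets all constraints, giving 1 match.

1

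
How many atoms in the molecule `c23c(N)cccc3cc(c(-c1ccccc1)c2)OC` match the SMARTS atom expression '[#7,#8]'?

2

The query [#7,#8] means: nitrogen or oxygen (comma = OR).
Check the 19 heavy atoms by environment: 16× c (aromatic) → no; 1× O → match; 1× C → no; 1× N → match.
Summing the matching environments: 1 + 1 = 2 matching atoms.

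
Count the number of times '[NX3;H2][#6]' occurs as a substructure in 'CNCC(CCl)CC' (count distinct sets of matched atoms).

0

[NX3;H2][#6] is the SMARTS for a primary amine: a trivalent nitrogen with two H attached to carbon.
The molecule has an N-methylamino group (-NHCH3), but the nitrogen bears two carbons and only one H (H1), not H2; nothing else fits, so there are 0 matches.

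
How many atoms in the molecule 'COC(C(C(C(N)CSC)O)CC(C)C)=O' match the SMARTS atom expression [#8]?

Check the 16 heavy atoms by environment: 11× C → no; 3× O → match; 1× S → no; 1× N → no.
That gives 3 matching atoms.

3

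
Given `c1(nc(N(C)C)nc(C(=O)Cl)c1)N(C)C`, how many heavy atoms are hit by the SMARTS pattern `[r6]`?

6

The query [r6] means: r6 matches atoms in a six-membered ring.
Check the 15 heavy atoms by environment: 2× n (aromatic, in 6-ring) → match; 4× c (aromatic, in 6-ring) → match; 5× C (acyclic) → no; 1× O (acyclic) → no; 1× Cl (acyclic) → no; 2× N (acyclic) → no.
Summing the matching environments: 2 + 4 = 6 matching atoms.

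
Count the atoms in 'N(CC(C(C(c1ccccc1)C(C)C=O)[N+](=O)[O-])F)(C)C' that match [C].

The query [C] means: uppercase C matches aliphatic (non-aromatic) carbon only.
Check the 21 heavy atoms by environment: 9× C → match; 1× N (charge +1) → no; 1× O (charge -1) → no; 2× O → no; 1× N → no; 6× c (aromatic) → no; 1× F → no.
That gives 9 matching atoms.

9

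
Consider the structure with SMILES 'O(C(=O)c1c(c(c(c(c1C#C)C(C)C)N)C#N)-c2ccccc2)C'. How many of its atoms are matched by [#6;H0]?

10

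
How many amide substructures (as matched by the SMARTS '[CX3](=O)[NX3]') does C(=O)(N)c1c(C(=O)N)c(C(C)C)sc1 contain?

2

[CX3](=O)[NX3] is the SMARTS for an amide: a carbonyl carbon bonded to a trivalent nitrogen.
The molecule carries 2 separate instances of a primary amide (-C(=O)NH2) meeting every constraint; each maps to a distinct set of atoms, giving 2 matches.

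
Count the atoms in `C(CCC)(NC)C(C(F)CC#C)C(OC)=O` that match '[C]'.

Check the 16 heavy atoms by environment: 12× C → match; 1× N → no; 1× F → no; 2× O → no.
That gives 12 matching atoms.

12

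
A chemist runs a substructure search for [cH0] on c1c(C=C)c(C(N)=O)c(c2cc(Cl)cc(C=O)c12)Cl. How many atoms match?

Check the 19 heavy atoms by environment: 7× c (aromatic, H0) → match; 3× c (aromatic, H1) → no; 2× Cl (H0) → no; 1× C (H0) → no; 2× O (H0) → no; 1× N (H2) → no; 2× C (H1) → no; 1× C (H2) → no.
That gives 7 matching atoms.

7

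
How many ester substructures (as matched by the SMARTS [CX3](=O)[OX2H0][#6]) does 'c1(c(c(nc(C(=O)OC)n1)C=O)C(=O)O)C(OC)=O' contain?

2

[CX3](=O)[OX2H0][#6] is the SMARTS for an ester: a carbonyl carbon bonded to an oxygen that is itself bonded to carbon (no H on that O).
The molecule carries 2 separate instances of a methyl-ester group (-C(=O)OCH3) meeting every constraint; each maps to a distinct set of atoms, giving 2 matches.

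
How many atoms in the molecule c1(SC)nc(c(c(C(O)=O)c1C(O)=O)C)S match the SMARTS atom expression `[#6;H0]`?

7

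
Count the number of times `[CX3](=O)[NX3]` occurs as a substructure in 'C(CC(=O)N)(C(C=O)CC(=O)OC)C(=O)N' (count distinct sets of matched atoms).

2

[CX3](=O)[NX3] is the SMARTS for an amide: a carbonyl carbon bonded to a trivalent nitrogen.
The molecule carries 2 separate instances of a primary amide (-C(=O)NH2) meeting every constraint; each maps to a distinct set of atoms, giving 2 matches.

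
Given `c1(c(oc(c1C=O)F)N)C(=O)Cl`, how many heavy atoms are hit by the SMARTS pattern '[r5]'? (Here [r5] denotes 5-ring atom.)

5

The query [r5] means: r5 matches atoms in a five-membered ring.
Check the 12 heavy atoms by environment: 1× o (aromatic, in 5-ring) → match; 4× c (aromatic, in 5-ring) → match; 1× F (acyclic) → no; 2× C (acyclic) → no; 2× O (acyclic) → no; 1× Cl (acyclic) → no; 1× N (acyclic) → no.
Summing the matching environments: 1 + 4 = 5 matching atoms.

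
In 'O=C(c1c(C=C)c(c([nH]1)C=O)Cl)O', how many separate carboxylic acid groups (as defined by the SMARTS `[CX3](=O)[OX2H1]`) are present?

1

[CX3](=O)[OX2H1] is the SMARTS for a carboxylic acid: an sp2 carbon double-bonded to O and single-bonded to an -OH oxygen.
Exactly one fragment in the molecule meets all constraints, giving 1 match.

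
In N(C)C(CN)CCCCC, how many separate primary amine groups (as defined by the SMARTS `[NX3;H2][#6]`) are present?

[NX3;H2][#6] is the SMARTS for a primary amine: a trivalent nitrogen with two H attached to carbon.
Exactly one fragment in the molecule meets all constraints, giving 1 match.

1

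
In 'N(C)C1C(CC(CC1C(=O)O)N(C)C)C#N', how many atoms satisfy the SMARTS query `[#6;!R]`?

5

Check the 16 heavy atoms by environment: 6× C (in 6-ring) → no; 3× N (acyclic) → no; 5× C (acyclic) → match; 2× O (acyclic) → no.
That gives 5 matching atoms.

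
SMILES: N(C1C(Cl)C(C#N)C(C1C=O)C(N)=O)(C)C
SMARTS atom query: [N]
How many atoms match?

The query [N] means: uppercase N matches aliphatic (non-aromatic) nitrogen only.
Check the 16 heavy atoms by environment: 10× C → no; 3× N → match; 2× O → no; 1× Cl → no.
That gives 3 matching atoms.

3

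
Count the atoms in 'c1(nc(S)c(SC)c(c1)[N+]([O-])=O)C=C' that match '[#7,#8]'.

Check the 14 heavy atoms by environment: 1× n (aromatic) → match; 5× c (aromatic) → no; 2× S → no; 1× N (charge +1) → match; 1× O (charge -1) → match; 1× O → match; 3× C → no.
Summing the matching environments: 1 + 1 + 1 + 1 = 4 matching atoms.

4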